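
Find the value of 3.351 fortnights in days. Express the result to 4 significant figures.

46.91 days

1 fortnight = 14.0000 days.
Then 3.351 × 14.0000 ≈ 46.91 d.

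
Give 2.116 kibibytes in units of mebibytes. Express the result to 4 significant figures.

1 KiB = 0.0009765625 MiB.
Thus 2.116 × 0.0009765625 ≈ 0.002066 MiB.

0.002066 mebibytes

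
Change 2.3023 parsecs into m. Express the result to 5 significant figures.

7.1042e+16 m

1 parsec = 3.08568e+16 meters.
2.3023 × 3.08568e+16 ≈ 7.1042e+16 m.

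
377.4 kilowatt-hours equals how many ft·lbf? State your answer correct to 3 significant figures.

1.00 × 10^9 ft·lbf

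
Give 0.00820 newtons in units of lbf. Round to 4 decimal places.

1 N = 0.224809 lbf.
Thus 0.00820 × 0.224809 ≈ 0.0018 lbf.

0.0018 pounds-force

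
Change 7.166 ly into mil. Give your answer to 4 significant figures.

1 ly = 3.72470 × 10^20 mil.
Thus 7.166 × 3.72470 × 10^20 ≈ 2.669 × 10^21 mil.

2.669 × 10^21 mil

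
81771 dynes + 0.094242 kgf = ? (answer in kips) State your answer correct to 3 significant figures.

81771 dyn = 0.000183829 kip and 0.094242 kgf = 0.000207768 kip.
0.000183829 + 0.000207768 ≈ 0.000392 kip.

0.000392 kip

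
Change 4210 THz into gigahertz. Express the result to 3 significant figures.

1 THz = 1000.00 gigahertz.
Then 4210 × 1000.00 ≈ 4.21 × 10^6 GHz.

4.21 × 10^6 GHz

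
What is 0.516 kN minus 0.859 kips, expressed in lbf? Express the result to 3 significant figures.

0.516 kN = 116.001 lbf and 0.859 kip = 859.000 lbf.
116.001 − 859.000 ≈ -743 lbf.

-743 pounds-force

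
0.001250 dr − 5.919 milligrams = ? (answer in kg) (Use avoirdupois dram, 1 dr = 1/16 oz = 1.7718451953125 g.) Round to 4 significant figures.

-3.704 × 10^-6 kg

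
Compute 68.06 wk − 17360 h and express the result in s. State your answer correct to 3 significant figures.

-2.13 × 10^7 s

68.06 wk = 4.11627 × 10^7 s and 17360 h = 6.24960 × 10^7 s.
4.11627 × 10^7 − 6.24960 × 10^7 ≈ -2.13 × 10^7 s.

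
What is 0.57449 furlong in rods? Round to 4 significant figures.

1 furlong = 40.0000 rod.
Thus 0.57449 × 40.0000 ≈ 22.98 rod.

22.98 rod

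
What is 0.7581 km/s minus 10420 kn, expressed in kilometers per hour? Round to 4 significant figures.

0.7581 km/s = 2729.16 km/h and 10420 kn = 19297.8 km/h.
2729.16 − 19297.8 ≈ -16570 km/h.

-16570 kilometers per hour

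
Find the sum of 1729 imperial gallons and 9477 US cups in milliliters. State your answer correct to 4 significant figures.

1.010e+7 mL

1729 imp gal = 7.86019e+6 mL and 9477 US cup = 2.24215e+6 mL.
7.86019e+6 + 2.24215e+6 ≈ 1.010e+7 mL.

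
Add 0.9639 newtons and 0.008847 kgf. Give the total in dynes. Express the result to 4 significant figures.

105100 dyn

0.9639 N = 96390.0 dyn and 0.008847 kgf = 8675.94 dyn.
96390.0 + 8675.94 ≈ 105100 dyn.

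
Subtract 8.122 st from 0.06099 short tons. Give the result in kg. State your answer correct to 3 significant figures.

0.06099 short ton = 55.3292 kg and 8.122 st = 51.5771 kg.
55.3292 − 51.5771 ≈ 3.75 kg.

3.75 kilograms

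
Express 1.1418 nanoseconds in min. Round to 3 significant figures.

1 ns = 1.66667e-11 min.
So 1.1418 × 1.66667e-11 ≈ 1.90e-11 min.

1.90e-11 minutes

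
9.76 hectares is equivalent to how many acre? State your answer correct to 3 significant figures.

1 hectare = 2.47105 acres.
9.76 × 2.47105 ≈ 24.1 acre.

24.1 acres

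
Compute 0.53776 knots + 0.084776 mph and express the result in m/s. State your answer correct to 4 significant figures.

0.53776 kn = 0.276648 m/s and 0.084776 mph = 0.0378983 m/s.
0.276648 + 0.0378983 ≈ 0.3145 m/s.

0.3145 m/s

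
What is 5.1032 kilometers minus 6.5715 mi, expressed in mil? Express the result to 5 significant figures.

5.1032 km = 2.00913e+8 mil and 6.5715 mi = 4.16370e+8 mil.
2.00913e+8 − 4.16370e+8 ≈ -2.1546e+8 mil.

-2.1546e+8 mil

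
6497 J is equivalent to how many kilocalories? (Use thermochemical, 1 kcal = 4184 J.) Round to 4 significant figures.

1.553 kilocalories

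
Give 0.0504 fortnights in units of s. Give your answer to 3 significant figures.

1 fortnight = 1.20960e+6 s.
Thus 0.0504 × 1.20960e+6 ≈ 61000 s.

61000 s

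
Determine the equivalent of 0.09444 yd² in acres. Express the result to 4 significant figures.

1.951e-5 acres

1 square yard = 0.000206612 acres.
Then 0.09444 × 0.000206612 ≈ 1.951e-5 acre.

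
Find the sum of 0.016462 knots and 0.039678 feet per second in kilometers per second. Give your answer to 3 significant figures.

2.06e-5 km/s

0.016462 kn = 8.46878e-6 km/s and 0.039678 ft/s = 1.20939e-5 km/s.
8.46878e-6 + 1.20939e-5 ≈ 2.06e-5 km/s.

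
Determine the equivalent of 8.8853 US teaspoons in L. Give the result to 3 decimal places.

0.044 liters

1 US teaspoon = 0.00492892 L.
So 8.8853 × 0.00492892 ≈ 0.044 L.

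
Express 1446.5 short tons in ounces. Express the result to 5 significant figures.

4.6288 × 10^7 ounces

1 short ton = 32000.0 ounces.
So 1446.5 × 32000.0 ≈ 4.6288 × 10^7 oz.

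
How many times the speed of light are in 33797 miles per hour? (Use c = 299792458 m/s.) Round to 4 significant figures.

1 mph = 1.49116 × 10^-9 c.
Thus 33797 × 1.49116 × 10^-9 ≈ 5.040 × 10^-5 c.

5.040 × 10^-5 times the speed of light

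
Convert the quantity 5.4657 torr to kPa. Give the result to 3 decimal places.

1 torr = 0.133322 kPa.
Then 5.4657 × 0.133322 ≈ 0.729 kPa.

0.729 kPa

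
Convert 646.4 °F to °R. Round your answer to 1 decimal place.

1106.1 degrees Rankine

°R = °F + 459.67.
Applying the formula gives 1106.1 °R.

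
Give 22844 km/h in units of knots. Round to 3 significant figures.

1 kilometer per hour = 0.539957 knots.
Then 22844 × 0.539957 ≈ 12300 kn.

12300 kn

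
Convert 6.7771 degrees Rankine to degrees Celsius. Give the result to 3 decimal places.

-269.385 °C

°R = (°C + 273.15) × 9/5.
Applying the formula gives -269.385 °C.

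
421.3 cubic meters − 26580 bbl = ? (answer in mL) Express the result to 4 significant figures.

-3.805 × 10^9 mL

421.3 m³ = 4.21300 × 10^8 mL and 26580 bbl = 4.22588 × 10^9 mL.
4.21300 × 10^8 − 4.22588 × 10^9 ≈ -3.805 × 10^9 mL.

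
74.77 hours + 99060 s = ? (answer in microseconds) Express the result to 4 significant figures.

3.682 × 10^11 μs

74.77 h = 2.69172 × 10^11 μs and 99060 s = 9.90600 × 10^10 μs.
2.69172 × 10^11 + 9.90600 × 10^10 ≈ 3.682 × 10^11 μs.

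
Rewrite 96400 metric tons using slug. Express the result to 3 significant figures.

6.61 × 10^6 slug

1 t = 68.5218 slugs.
Thus 96400 × 68.5218 ≈ 6.61 × 10^6 slug.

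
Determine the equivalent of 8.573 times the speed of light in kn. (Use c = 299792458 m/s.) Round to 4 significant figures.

4.996e+9 kn

1 c = 5.82750e+8 kn.
Thus 8.573 × 5.82750e+8 ≈ 4.996e+9 kn.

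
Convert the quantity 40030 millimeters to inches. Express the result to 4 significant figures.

1 millimeter = 0.0393701 in.
40030 × 0.0393701 ≈ 1576 in.

1576 inches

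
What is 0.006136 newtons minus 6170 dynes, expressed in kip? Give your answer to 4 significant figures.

0.006136 N = 1.37943e-6 kip and 6170 dyn = 1.38707e-5 kip.
1.37943e-6 − 1.38707e-5 ≈ -1.249e-5 kip.

-1.249e-5 kips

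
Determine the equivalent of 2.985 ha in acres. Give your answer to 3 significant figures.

7.38 acre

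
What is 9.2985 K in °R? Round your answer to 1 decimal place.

°R = K × 9/5.
Applying the formula gives 16.7 °R.

16.7 °R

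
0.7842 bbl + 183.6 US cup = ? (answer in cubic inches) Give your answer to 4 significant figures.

0.7842 bbl = 7608.308 in³ and 183.6 US cup = 2650.725 in³.
7608.308 + 2650.725 ≈ 10260 in³.

10260 cubic inches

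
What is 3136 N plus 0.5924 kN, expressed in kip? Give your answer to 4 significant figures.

3136 N = 0.705001 kip and 0.5924 kN = 0.133177 kip.
0.705001 + 0.133177 ≈ 0.8382 kip.

0.8382 kip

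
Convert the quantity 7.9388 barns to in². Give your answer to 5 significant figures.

1 barn = 1.55000e-25 in².
7.9388 × 1.55000e-25 ≈ 1.2305e-24 in².

1.2305e-24 in²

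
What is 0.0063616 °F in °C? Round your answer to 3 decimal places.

°C = (°F − 32) × 5/9.
Applying the formula gives -17.774 °C.

-17.774 °C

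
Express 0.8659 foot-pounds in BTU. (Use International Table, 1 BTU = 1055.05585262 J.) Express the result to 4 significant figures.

0.001113 British thermal units

1 ft·lbf = 0.00128507 British thermal units.
Then 0.8659 × 0.00128507 ≈ 0.001113 BTU.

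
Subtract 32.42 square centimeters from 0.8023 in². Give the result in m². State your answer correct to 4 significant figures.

-0.002724 square meters

0.8023 in² = 0.000517612 m² and 32.42 cm² = 0.00324200 m².
0.000517612 − 0.00324200 ≈ -0.002724 m².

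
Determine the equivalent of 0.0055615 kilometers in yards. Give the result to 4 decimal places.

6.0821 yards

1 kilometer = 1093.61 yards.
Thus 0.0055615 × 1093.61 ≈ 6.0821 yd.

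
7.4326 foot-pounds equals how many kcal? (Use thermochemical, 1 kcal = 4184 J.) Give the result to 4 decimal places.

1 foot-pound = 0.000324048 kcal.
Thus 7.4326 × 0.000324048 ≈ 0.0024 kcal.

0.0024 kilocalories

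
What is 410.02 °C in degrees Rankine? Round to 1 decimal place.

°R = (°C + 273.15) × 9/5.
Applying the formula gives 1229.7 °R.

1229.7 °R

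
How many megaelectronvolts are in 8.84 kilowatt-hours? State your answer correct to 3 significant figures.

1.99 × 10^20 megaelectronvolts

1 kilowatt-hour = 2.24694 × 10^19 megaelectronvolts.
Thus 8.84 × 2.24694 × 10^19 ≈ 1.99 × 10^20 MeV.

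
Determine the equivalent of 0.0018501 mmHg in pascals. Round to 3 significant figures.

1 mmHg = 133.322 Pa.
Then 0.0018501 × 133.322 ≈ 0.247 Pa.

0.247 Pa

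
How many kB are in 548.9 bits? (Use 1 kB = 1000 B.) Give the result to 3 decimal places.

0.069 kilobytes

1 bit = 0.000125000 kB.
Then 548.9 × 0.000125000 ≈ 0.069 kB.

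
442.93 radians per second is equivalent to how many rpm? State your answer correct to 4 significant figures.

1 radian per second = 9.54930 revolutions per minute.
442.93 × 9.54930 ≈ 4230 rpm.

4230 revolutions per minute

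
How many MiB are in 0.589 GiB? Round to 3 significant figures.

603 mebibytes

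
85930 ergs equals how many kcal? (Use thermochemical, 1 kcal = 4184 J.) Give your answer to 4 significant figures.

1 erg = 2.39006 × 10^-11 kilocalories.
Then 85930 × 2.39006 × 10^-11 ≈ 2.054 × 10^-6 kcal.

2.054 × 10^-6 kilocalories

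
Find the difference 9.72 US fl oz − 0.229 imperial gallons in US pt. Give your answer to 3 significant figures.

9.72 US fl oz = 0.607500 US pt and 0.229 imp gal = 2.20014 US pt.
0.607500 − 2.20014 ≈ -1.59 US pt.

-1.59 US pints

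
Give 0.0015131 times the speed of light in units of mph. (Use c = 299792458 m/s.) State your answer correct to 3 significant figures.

1.01e+6 mph

1 c = 6.70617e+8 mph.
Then 0.0015131 × 6.70617e+8 ≈ 1.01e+6 mph.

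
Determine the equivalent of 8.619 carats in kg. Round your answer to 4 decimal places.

0.0017 kg

1 ct = 0.000200000 kilograms.
Thus 8.619 × 0.000200000 ≈ 0.0017 kg.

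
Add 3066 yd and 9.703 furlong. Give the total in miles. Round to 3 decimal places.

2.955 mi

3066 yd = 1.742045 mi and 9.703 furlong = 1.212875 mi.
1.742045 + 1.212875 ≈ 2.955 mi.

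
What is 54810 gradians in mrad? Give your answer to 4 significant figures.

861000 mrad

1 gradian = 15.7080 mrad.
54810 × 15.7080 ≈ 861000 mrad.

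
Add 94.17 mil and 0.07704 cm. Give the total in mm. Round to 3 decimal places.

94.17 mil = 2.39192 mm and 0.07704 cm = 0.770400 mm.
2.39192 + 0.770400 ≈ 3.162 mm.

3.162 millimeters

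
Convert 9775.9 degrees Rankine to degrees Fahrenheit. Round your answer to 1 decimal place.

°R = °F + 459.67.
Applying the formula gives 9316.2 °F.

9316.2 °F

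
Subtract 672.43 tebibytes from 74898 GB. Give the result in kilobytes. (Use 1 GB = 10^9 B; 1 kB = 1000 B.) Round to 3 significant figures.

-6.64e+11 kB

74898 GB = 7.48980e+10 kB and 672.43 TiB = 7.39345e+11 kB.
7.48980e+10 − 7.39345e+11 ≈ -6.64e+11 kB.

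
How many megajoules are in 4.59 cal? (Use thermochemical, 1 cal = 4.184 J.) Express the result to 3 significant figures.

1.92 × 10^-5 megajoules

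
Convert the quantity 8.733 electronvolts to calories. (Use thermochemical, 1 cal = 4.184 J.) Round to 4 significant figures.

1 electronvolt = 3.82929 × 10^-20 cal.
8.733 × 3.82929 × 10^-20 ≈ 3.344 × 10^-19 cal.

3.344 × 10^-19 cal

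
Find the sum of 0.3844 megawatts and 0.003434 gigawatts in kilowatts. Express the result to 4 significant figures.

3818 kilowatts

0.3844 MW = 384.400 kW and 0.003434 GW = 3434.00 kW.
384.400 + 3434.00 ≈ 3818 kW.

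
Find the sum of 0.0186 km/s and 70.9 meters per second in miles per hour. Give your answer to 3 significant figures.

0.0186 km/s = 41.6070 mph and 70.9 m/s = 158.599 mph.
41.6070 + 158.599 ≈ 200 mph.

200 mph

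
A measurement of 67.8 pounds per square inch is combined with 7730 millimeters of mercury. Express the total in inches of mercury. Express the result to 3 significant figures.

442 inHg

67.8 psi = 138.042 inHg and 7730 mmHg = 304.331 inHg.
138.042 + 304.331 ≈ 442 inHg.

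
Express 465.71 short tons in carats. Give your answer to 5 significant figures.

1 short ton = 4.53592 × 10^6 carats.
Thus 465.71 × 4.53592 × 10^6 ≈ 2.1124 × 10^9 ct.

2.1124 × 10^9 carats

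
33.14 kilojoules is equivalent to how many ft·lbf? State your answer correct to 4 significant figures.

24440 foot-pounds

1 kJ = 737.562 ft·lbf.
So 33.14 × 737.562 ≈ 24440 ft·lbf.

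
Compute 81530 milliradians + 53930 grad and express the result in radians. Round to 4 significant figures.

928.7 rad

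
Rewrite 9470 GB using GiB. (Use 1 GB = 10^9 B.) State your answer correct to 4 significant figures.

1 GB = 0.931323 GiB.
Then 9470 × 0.931323 ≈ 8820 GiB.

8820 GiB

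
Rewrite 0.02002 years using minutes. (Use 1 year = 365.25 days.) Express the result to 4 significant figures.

10530 min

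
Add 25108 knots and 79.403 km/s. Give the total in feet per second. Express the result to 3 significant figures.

303000 feet per second

25108 kn = 42377.5 ft/s and 79.403 km/s = 260509 ft/s.
42377.5 + 260509 ≈ 303000 ft/s.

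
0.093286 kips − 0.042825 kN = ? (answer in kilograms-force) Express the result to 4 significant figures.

37.95 kilograms-force

0.093286 kip = 42.3138 kgf and 0.042825 kN = 4.36693 kgf.
42.3138 − 4.36693 ≈ 37.95 kgf.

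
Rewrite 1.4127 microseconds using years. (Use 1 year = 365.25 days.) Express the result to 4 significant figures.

4.477 × 10^-14 years

1 μs = 3.16881 × 10^-14 yr.
Thus 1.4127 × 3.16881 × 10^-14 ≈ 4.477 × 10^-14 yr.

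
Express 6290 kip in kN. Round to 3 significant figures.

28000 kilonewtons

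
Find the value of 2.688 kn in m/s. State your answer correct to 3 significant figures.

1 kn = 0.514444 m/s.
2.688 × 0.514444 ≈ 1.38 m/s.

1.38 meters per second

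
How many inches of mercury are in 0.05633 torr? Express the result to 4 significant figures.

0.002218 inches of mercury

1 torr = 0.0393701 inHg.
Thus 0.05633 × 0.0393701 ≈ 0.002218 inHg.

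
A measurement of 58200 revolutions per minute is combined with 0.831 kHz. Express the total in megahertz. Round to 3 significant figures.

0.00180 megahertz

58200 rpm = 0.000970000 MHz and 0.831 kHz = 0.000831000 MHz.
0.000970000 + 0.000831000 ≈ 0.00180 MHz.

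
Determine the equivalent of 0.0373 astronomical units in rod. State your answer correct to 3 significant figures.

1.11e+9 rod

1 au = 2.97459e+10 rods.
So 0.0373 × 2.97459e+10 ≈ 1.11e+9 rod.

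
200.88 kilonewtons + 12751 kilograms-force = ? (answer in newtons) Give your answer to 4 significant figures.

325900 newtons

200.88 kN = 200880 N and 12751 kgf = 125045 N.
200880 + 125045 ≈ 325900 N.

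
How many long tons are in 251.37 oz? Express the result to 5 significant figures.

0.0070137 long ton

1 oz = 2.79018 × 10^-5 long tons.
251.37 × 2.79018 × 10^-5 ≈ 0.0070137 long ton.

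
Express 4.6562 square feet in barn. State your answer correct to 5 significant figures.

4.3258e+27 barn

1 square foot = 9.290304e+26 barn.
Then 4.6562 × 9.290304e+26 ≈ 4.3258e+27 barn.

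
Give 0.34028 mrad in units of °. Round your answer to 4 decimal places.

0.0195 °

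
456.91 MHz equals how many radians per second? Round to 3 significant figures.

2.87e+9 rad/s

1 MHz = 6.28319e+6 radians per second.
456.91 × 6.28319e+6 ≈ 2.87e+9 rad/s.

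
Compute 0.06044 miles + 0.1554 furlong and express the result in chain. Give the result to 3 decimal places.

0.06044 mi = 4.83520 chain and 0.1554 furlong = 1.55400 chain.
4.83520 + 1.55400 ≈ 6.389 chain.

6.389 chain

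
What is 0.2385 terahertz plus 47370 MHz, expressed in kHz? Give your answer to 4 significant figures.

2.859e+8 kHz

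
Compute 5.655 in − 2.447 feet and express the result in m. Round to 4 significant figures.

-0.6022 m

5.655 in = 0.143637 m and 2.447 ft = 0.745846 m.
0.143637 − 0.745846 ≈ -0.6022 m.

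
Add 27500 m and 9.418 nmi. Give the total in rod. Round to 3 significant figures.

27500 m = 5468.07 rod and 9.418 nmi = 3468.17 rod.
5468.07 + 3468.17 ≈ 8940 rod.

8940 rods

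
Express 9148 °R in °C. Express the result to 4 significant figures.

°R = (°C + 273.15) × 9/5.
Applying the formula gives 4809 °C.

4809 degrees Celsius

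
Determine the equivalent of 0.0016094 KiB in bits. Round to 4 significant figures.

13.18 bits

1 kibibyte = 8192.00 bits.
Then 0.0016094 × 8192.00 ≈ 13.18 bit.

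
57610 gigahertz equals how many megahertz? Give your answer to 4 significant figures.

1 gigahertz = 1000.00 MHz.
Thus 57610 × 1000.00 ≈ 5.761 × 10^7 MHz.

5.761 × 10^7 MHz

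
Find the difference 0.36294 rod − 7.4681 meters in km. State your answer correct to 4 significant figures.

-0.005643 km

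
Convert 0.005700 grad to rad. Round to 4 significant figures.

8.954 × 10^-5 rad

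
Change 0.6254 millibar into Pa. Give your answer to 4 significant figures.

62.54 Pa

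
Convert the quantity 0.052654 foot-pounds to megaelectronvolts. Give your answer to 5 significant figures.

1 foot-pound = 8.46235e+12 MeV.
Thus 0.052654 × 8.46235e+12 ≈ 4.4558e+11 MeV.

4.4558e+11 MeV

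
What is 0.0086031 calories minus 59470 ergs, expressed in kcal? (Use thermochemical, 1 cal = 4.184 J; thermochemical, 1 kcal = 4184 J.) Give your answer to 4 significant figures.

7.182e-6 kilocalories

0.0086031 cal = 8.60310e-6 kcal and 59470 erg = 1.42137e-6 kcal.
8.60310e-6 − 1.42137e-6 ≈ 7.182e-6 kcal.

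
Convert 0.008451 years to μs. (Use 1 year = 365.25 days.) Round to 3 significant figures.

2.67 × 10^11 μs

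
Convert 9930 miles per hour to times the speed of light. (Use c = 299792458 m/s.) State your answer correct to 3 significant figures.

1.48 × 10^-5 times the speed of light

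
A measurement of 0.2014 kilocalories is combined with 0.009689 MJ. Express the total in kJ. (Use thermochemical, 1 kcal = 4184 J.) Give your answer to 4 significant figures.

0.2014 kcal = 0.842658 kJ and 0.009689 MJ = 9.68900 kJ.
0.842658 + 9.68900 ≈ 10.53 kJ.

10.53 kJ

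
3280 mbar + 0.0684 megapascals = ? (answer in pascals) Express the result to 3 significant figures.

3280 mbar = 328000 Pa and 0.0684 MPa = 68400.0 Pa.
328000 + 68400.0 ≈ 396000 Pa.

396000 Pa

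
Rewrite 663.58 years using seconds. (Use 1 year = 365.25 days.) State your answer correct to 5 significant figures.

2.0941 × 10^10 s

1 yr = 3.15576 × 10^7 s.
Then 663.58 × 3.15576 × 10^7 ≈ 2.0941 × 10^10 s.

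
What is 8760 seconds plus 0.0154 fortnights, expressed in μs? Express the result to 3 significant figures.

2.74 × 10^10 μs

8760 s = 8.76000 × 10^9 μs and 0.0154 fortnight = 1.86278 × 10^10 μs.
8.76000 × 10^9 + 1.86278 × 10^10 ≈ 2.74 × 10^10 μs.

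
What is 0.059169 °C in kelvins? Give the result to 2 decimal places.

273.21 kelvins

K = °C + 273.15.
Applying the formula gives 273.21 K.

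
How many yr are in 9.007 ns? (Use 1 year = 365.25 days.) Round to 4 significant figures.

2.854 × 10^-16 years

1 ns = 3.16881 × 10^-17 yr.
9.007 × 3.16881 × 10^-17 ≈ 2.854 × 10^-16 yr.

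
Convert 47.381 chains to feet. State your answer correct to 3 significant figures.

3130 ft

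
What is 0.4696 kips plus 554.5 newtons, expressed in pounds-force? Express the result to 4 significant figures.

0.4696 kip = 469.600 lbf and 554.5 N = 124.657 lbf.
469.600 + 124.657 ≈ 594.3 lbf.

594.3 pounds-force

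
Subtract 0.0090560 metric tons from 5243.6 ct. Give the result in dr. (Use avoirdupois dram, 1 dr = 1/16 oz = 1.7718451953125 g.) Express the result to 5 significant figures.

-4519.2 dr

5243.6 ct = 591.880 dr and 0.0090560 t = 5111.06 dr.
591.880 − 5111.06 ≈ -4519.2 dr.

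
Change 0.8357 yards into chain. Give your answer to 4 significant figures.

0.03799 chain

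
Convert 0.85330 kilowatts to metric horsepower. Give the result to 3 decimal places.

1.160 metric horsepower

1 kilowatt = 1.35962 PS.
Then 0.85330 × 1.35962 ≈ 1.160 PS.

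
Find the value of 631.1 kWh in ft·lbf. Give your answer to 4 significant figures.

1.676e+9 foot-pounds

1 kilowatt-hour = 2.65522e+6 ft·lbf.
631.1 × 2.65522e+6 ≈ 1.676e+9 ft·lbf.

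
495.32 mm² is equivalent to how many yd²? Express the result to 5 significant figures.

1 mm² = 1.19599 × 10^-6 yd².
Then 495.32 × 1.19599 × 10^-6 ≈ 0.00059240 yd².

0.00059240 yd²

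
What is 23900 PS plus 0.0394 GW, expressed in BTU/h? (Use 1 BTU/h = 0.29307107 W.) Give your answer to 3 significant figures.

1.94e+8 BTU per hour

23900 PS = 5.99801e+7 BTU/h and 0.0394 GW = 1.34438e+8 BTU/h.
5.99801e+7 + 1.34438e+8 ≈ 1.94e+8 BTU/h.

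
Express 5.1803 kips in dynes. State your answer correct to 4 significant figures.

1 kip = 4.44822 × 10^8 dyn.
Thus 5.1803 × 4.44822 × 10^8 ≈ 2.304 × 10^9 dyn.

2.304 × 10^9 dyn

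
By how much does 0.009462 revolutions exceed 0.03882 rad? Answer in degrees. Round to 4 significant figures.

1.182 degrees

0.009462 rev = 3.40632 ° and 0.03882 rad = 2.22422 °.
3.40632 − 2.22422 ≈ 1.182 °.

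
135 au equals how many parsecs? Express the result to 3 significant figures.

1 astronomical unit = 4.84814e-6 pc.
Then 135 × 4.84814e-6 ≈ 0.000654 pc.

0.000654 pc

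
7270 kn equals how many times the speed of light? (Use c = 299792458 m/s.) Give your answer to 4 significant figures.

1 kn = 1.71600 × 10^-9 times the speed of light.
So 7270 × 1.71600 × 10^-9 ≈ 1.248 × 10^-5 c.

1.248 × 10^-5 c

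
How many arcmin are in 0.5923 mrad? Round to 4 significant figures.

2.036 arcminutes

1 mrad = 3.43775 arcmin.
Then 0.5923 × 3.43775 ≈ 2.036 arcmin.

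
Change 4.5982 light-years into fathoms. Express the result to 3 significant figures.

2.38e+16 fathoms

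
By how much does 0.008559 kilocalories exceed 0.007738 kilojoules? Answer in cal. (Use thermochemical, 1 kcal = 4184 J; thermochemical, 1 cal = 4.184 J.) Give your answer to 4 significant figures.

0.008559 kcal = 8.55900 cal and 0.007738 kJ = 1.84943 cal.
8.55900 − 1.84943 ≈ 6.710 cal.

6.710 cal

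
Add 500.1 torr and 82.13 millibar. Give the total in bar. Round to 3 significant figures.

500.1 torr = 0.666745 bar and 82.13 mbar = 0.0821300 bar.
0.666745 + 0.0821300 ≈ 0.749 bar.

0.749 bar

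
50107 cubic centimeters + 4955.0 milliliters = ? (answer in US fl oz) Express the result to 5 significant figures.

50107 cm³ = 1694.32 US fl oz and 4955.0 mL = 167.548 US fl oz.
1694.32 + 167.548 ≈ 1861.9 US fl oz.

1861.9 US fl oz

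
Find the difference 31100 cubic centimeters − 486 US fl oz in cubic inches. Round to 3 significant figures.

31100 cm³ = 1897.84 in³ and 486 US fl oz = 877.078 in³.
1897.84 − 877.078 ≈ 1020 in³.

1020 in³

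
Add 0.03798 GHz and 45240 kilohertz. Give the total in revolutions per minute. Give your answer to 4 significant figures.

0.03798 GHz = 2.27880e+9 rpm and 45240 kHz = 2.71440e+9 rpm.
2.27880e+9 + 2.71440e+9 ≈ 4.993e+9 rpm.

4.993e+9 rpm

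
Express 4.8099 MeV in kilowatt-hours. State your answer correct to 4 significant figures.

2.141e-19 kilowatt-hours

1 MeV = 4.45049e-20 kWh.
Then 4.8099 × 4.45049e-20 ≈ 2.141e-19 kWh.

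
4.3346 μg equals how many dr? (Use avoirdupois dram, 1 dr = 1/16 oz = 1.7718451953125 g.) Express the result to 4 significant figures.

2.446 × 10^-6 dr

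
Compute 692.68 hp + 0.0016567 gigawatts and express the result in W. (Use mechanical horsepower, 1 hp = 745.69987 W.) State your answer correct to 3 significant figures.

2.17e+6 W

692.68 hp = 516531 W and 0.0016567 GW = 1.65670e+6 W.
516531 + 1.65670e+6 ≈ 2.17e+6 W.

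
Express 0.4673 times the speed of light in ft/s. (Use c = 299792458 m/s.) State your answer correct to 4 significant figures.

4.596e+8 feet per second

1 c = 9.83571e+8 ft/s.
Then 0.4673 × 9.83571e+8 ≈ 4.596e+8 ft/s.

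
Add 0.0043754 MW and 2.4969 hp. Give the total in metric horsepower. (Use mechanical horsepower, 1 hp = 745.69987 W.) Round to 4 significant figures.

0.0043754 MW = 5.94889 PS and 2.4969 hp = 2.53153 PS.
5.94889 + 2.53153 ≈ 8.480 PS.

8.480 PS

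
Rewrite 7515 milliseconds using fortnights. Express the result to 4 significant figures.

6.213e-6 fortnight

1 millisecond = 8.26720e-10 fortnights.
7515 × 8.26720e-10 ≈ 6.213e-6 fortnight.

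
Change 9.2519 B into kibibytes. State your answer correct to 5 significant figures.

1 B = 0.0009765625 kibibytes.
So 9.2519 × 0.0009765625 ≈ 0.0090351 KiB.

0.0090351 kibibytes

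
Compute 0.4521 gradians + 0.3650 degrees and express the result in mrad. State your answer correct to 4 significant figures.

13.47 mrad

0.4521 grad = 7.10157 mrad and 0.3650 ° = 6.37045 mrad.
7.10157 + 6.37045 ≈ 13.47 mrad.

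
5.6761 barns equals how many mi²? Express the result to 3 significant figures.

2.19 × 10^-34 square miles

1 barn = 3.86102 × 10^-35 mi².
So 5.6761 × 3.86102 × 10^-35 ≈ 2.19 × 10^-34 mi².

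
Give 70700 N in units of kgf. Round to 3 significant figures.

1 N = 0.101972 kgf.
70700 × 0.101972 ≈ 7210 kgf.

7210 kgf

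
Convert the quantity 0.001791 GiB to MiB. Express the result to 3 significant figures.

1.83 MiB

1 GiB = 1024.00 mebibytes.
0.001791 × 1024.00 ≈ 1.83 MiB.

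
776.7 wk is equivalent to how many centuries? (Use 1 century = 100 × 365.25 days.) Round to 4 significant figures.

0.1489 century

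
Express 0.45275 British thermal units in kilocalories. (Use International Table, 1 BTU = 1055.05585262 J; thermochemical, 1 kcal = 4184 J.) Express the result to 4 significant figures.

1 BTU = 0.252164 kcal.
0.45275 × 0.252164 ≈ 0.1142 kcal.

0.1142 kcal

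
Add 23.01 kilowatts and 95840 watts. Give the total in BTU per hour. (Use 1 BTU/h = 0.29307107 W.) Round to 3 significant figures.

23.01 kW = 78513.4 BTU/h and 95840 W = 327020 BTU/h.
78513.4 + 327020 ≈ 406000 BTU/h.

406000 BTU/h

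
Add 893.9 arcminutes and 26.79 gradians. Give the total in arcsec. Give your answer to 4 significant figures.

893.9 arcmin = 53634.0 arcsec and 26.79 grad = 86799.6 arcsec.
53634.0 + 86799.6 ≈ 140400 arcsec.

140400 arcsec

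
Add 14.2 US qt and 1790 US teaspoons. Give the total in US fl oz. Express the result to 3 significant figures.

14.2 US qt = 454.400 US fl oz and 1790 US tsp = 298.333 US fl oz.
454.400 + 298.333 ≈ 753 US fl oz.

753 US fl oz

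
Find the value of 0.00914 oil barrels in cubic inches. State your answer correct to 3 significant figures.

88.7 in³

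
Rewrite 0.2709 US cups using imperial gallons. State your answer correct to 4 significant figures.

0.01410 imp gal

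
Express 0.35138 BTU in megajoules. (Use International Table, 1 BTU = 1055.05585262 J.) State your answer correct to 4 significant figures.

1 British thermal unit = 0.00105506 megajoules.
Then 0.35138 × 0.00105506 ≈ 0.0003707 MJ.

0.0003707 MJ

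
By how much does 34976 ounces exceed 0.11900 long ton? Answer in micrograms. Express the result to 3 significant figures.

34976 oz = 9.91553 × 10^11 μg and 0.11900 long ton = 1.20910 × 10^11 μg.
9.91553 × 10^11 − 1.20910 × 10^11 ≈ 8.71 × 10^11 μg.

8.71 × 10^11 micrograms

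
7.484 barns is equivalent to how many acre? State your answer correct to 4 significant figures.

1 barn = 2.47105e-32 acres.
Thus 7.484 × 2.47105e-32 ≈ 1.849e-31 acre.

1.849e-31 acre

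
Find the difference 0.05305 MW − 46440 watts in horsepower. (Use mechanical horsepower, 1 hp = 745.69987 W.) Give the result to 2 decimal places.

0.05305 MW = 71.1412 hp and 46440 W = 62.2771 hp.
71.1412 − 62.2771 ≈ 8.86 hp.

8.86 hp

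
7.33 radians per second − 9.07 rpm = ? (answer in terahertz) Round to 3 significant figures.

7.33 rad/s = 1.16661 × 10^-12 THz and 9.07 rpm = 1.51167 × 10^-13 THz.
1.16661 × 10^-12 − 1.51167 × 10^-13 ≈ 1.02 × 10^-12 THz.

1.02 × 10^-12 THz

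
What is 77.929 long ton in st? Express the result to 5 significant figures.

1 long ton = 160.000 stone.
Thus 77.929 × 160.000 ≈ 12469 st.

12469 st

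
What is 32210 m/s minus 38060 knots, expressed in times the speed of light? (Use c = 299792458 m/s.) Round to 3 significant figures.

4.21 × 10^-5 times the speed of light

32210 m/s = 0.000107441 c and 38060 kn = 6.53110 × 10^-5 c.
0.000107441 − 6.53110 × 10^-5 ≈ 4.21 × 10^-5 c.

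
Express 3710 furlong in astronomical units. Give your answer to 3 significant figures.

1 furlong = 1.34473 × 10^-9 au.
3710 × 1.34473 × 10^-9 ≈ 4.99 × 10^-6 au.

4.99 × 10^-6 astronomical units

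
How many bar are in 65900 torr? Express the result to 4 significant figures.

87.86 bar

1 torr = 0.00133322 bar.
65900 × 0.00133322 ≈ 87.86 bar.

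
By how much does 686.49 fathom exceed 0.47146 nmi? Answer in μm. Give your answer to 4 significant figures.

686.49 fathom = 1.25545 × 10^9 μm and 0.47146 nmi = 8.73144 × 10^8 μm.
1.25545 × 10^9 − 8.73144 × 10^8 ≈ 3.823 × 10^8 μm.

3.823 × 10^8 micrometers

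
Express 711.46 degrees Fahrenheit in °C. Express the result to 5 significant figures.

377.48 degrees Celsius

°F = °C × 9/5 + 32.
Applying the formula gives 377.48 °C.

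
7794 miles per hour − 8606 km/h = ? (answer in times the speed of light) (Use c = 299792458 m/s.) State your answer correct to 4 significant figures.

3.648 × 10^-6 c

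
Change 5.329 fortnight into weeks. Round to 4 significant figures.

10.66 weeks

1 fortnight = 2.00000 weeks.
5.329 × 2.00000 ≈ 10.66 wk.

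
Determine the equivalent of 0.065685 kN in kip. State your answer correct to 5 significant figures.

0.014767 kips

1 kilonewton = 0.224809 kip.
0.065685 × 0.224809 ≈ 0.014767 kip.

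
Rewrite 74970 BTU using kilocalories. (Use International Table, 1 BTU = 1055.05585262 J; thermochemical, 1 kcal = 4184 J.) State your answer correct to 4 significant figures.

18900 kcal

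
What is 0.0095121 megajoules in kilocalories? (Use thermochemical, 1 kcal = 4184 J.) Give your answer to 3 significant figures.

1 megajoule = 239.006 kcal.
So 0.0095121 × 239.006 ≈ 2.27 kcal.

2.27 kilocalories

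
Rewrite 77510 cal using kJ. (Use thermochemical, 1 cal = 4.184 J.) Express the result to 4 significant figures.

324.3 kilojoules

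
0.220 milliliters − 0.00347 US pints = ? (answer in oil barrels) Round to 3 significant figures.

-8.94e-6 oil barrels

0.220 mL = 1.38376e-6 bbl and 0.00347 US pt = 1.03274e-5 bbl.
1.38376e-6 − 1.03274e-5 ≈ -8.94e-6 bbl.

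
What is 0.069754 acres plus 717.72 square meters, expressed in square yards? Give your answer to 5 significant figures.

0.069754 acre = 337.609 yd² and 717.72 m² = 858.386 yd².
337.609 + 858.386 ≈ 1196.0 yd².

1196.0 yd²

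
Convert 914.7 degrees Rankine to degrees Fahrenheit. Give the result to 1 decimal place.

455.0 °F

°R = °F + 459.67.
Applying the formula gives 455.0 °F.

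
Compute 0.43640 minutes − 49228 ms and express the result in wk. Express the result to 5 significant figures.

0.43640 min = 4.32937e-5 wk and 49228 ms = 8.13955e-5 wk.
4.32937e-5 − 8.13955e-5 ≈ -3.8102e-5 wk.

-3.8102e-5 wk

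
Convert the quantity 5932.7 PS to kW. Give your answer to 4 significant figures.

4363 kW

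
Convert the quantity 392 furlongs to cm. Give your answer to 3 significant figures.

7.89e+6 cm

1 furlong = 20116.8 centimeters.
Thus 392 × 20116.8 ≈ 7.89e+6 cm.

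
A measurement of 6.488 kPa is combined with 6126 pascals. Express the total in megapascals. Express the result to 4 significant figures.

0.01261 megapascals

6.488 kPa = 0.00648800 MPa and 6126 Pa = 0.00612600 MPa.
0.00648800 + 0.00612600 ≈ 0.01261 MPa.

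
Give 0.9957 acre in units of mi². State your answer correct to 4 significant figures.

0.001556 square miles

1 acre = 0.00156250 mi².
Thus 0.9957 × 0.00156250 ≈ 0.001556 mi².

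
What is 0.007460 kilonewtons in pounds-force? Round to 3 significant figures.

1.68 lbf

1 kilonewton = 224.809 lbf.
Thus 0.007460 × 224.809 ≈ 1.68 lbf.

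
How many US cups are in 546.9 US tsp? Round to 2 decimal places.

11.39 US cup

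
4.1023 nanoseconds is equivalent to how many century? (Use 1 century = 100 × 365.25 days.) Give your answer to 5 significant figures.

1 ns = 3.16881 × 10^-19 century.
Then 4.1023 × 3.16881 × 10^-19 ≈ 1.2999 × 10^-18 century.

1.2999 × 10^-18 century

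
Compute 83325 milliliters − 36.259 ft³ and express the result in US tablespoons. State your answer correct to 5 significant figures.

83325 mL = 5635.11 US tbsp and 36.259 ft³ = 69436.5 US tbsp.
5635.11 − 69436.5 ≈ -63801 US tbsp.

-63801 US tbsp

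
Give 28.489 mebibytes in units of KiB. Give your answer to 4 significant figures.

29170 kibibytes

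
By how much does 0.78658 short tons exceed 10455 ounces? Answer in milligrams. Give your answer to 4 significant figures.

0.78658 short ton = 7.13573e+8 mg and 10455 oz = 2.96394e+8 mg.
7.13573e+8 − 2.96394e+8 ≈ 4.172e+8 mg.

4.172e+8 milligrams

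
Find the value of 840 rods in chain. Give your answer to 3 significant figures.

1 rod = 0.250000 chains.
So 840 × 0.250000 ≈ 210 chain.

210 chain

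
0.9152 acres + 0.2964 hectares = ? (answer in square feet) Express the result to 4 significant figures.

71770 ft²

0.9152 acre = 39866.1 ft² and 0.2964 ha = 31904.2 ft².
39866.1 + 31904.2 ≈ 71770 ft².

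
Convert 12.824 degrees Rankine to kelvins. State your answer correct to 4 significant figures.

7.124 K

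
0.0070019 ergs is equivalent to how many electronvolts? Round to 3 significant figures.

4.37e+9 eV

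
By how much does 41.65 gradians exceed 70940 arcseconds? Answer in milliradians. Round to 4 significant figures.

41.65 grad = 654.237 mrad and 70940 arcsec = 343.927 mrad.
654.237 − 343.927 ≈ 310.3 mrad.

310.3 mrad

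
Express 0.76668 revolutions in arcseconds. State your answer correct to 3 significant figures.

1 rev = 1.29600 × 10^6 arcsec.
Thus 0.76668 × 1.29600 × 10^6 ≈ 994000 arcsec.

994000 arcsec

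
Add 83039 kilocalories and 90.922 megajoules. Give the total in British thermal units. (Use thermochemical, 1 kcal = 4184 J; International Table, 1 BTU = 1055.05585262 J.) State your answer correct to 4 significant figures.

83039 kcal = 329305 BTU and 90.922 MJ = 86177.4 BTU.
329305 + 86177.4 ≈ 415500 BTU.

415500 BTU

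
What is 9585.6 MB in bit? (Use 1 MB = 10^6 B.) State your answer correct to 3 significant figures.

7.67e+10 bit

1 megabyte = 8.00000e+6 bit.
So 9585.6 × 8.00000e+6 ≈ 7.67e+10 bit.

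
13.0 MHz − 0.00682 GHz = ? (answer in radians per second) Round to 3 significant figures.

3.88 × 10^7 rad/s

13.0 MHz = 8.16814 × 10^7 rad/s and 0.00682 GHz = 4.28513 × 10^7 rad/s.
8.16814 × 10^7 − 4.28513 × 10^7 ≈ 3.88 × 10^7 rad/s.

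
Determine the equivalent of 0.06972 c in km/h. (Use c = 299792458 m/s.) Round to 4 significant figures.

7.525 × 10^7 km/h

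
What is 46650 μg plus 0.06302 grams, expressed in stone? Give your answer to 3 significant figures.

1.73e-5 stone

46650 μg = 7.34612e-6 st and 0.06302 g = 9.92395e-6 st.
7.34612e-6 + 9.92395e-6 ≈ 1.73e-5 st.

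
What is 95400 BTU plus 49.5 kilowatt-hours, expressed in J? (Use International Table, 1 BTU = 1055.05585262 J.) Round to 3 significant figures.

2.79 × 10^8 joules

95400 BTU = 1.00652 × 10^8 J and 49.5 kWh = 1.78200 × 10^8 J.
1.00652 × 10^8 + 1.78200 × 10^8 ≈ 2.79 × 10^8 J.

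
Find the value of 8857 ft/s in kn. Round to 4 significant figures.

1 ft/s = 0.592484 knots.
Thus 8857 × 0.592484 ≈ 5248 kn.

5248 knots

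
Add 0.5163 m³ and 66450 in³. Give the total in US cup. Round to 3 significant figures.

0.5163 m³ = 2182.27 US cup and 66450 in³ = 4602.60 US cup.
2182.27 + 4602.60 ≈ 6780 US cup.

6780 US cup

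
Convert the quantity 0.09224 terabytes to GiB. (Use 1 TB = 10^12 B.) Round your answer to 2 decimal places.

85.91 GiB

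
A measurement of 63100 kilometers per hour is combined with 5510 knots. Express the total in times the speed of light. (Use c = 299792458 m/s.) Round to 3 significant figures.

6.79e-5 times the speed of light

63100 km/h = 5.84664e-5 c and 5510 kn = 9.45517e-6 c.
5.84664e-5 + 9.45517e-6 ≈ 6.79e-5 c.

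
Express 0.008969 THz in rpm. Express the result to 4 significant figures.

5.381 × 10^11 rpm

1 terahertz = 6.00000 × 10^13 rpm.
Thus 0.008969 × 6.00000 × 10^13 ≈ 5.381 × 10^11 rpm.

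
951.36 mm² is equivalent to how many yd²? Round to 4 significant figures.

0.001138 yd²

1 square millimeter = 1.19599e-6 yd².
951.36 × 1.19599e-6 ≈ 0.001138 yd².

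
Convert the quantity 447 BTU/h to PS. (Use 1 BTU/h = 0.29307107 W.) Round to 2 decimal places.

1 BTU/h = 0.000398466 metric horsepower.
Then 447 × 0.000398466 ≈ 0.18 PS.

0.18 metric horsepower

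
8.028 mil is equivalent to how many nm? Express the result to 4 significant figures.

203900 nm

1 mil = 25400.0 nanometers.
Thus 8.028 × 25400.0 ≈ 203900 nm.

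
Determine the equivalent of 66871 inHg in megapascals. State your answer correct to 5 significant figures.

226.45 MPa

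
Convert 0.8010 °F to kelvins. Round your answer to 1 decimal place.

255.8 kelvins

K = (°F + 459.67) × 5/9.
Applying the formula gives 255.8 K.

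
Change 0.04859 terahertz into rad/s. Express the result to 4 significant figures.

1 terahertz = 6.28319 × 10^12 rad/s.
Thus 0.04859 × 6.28319 × 10^12 ≈ 3.053 × 10^11 rad/s.

3.053 × 10^11 radians per second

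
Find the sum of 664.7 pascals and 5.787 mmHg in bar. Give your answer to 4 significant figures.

0.01436 bar

664.7 Pa = 0.00664700 bar and 5.787 mmHg = 0.00771537 bar.
0.00664700 + 0.00771537 ≈ 0.01436 bar.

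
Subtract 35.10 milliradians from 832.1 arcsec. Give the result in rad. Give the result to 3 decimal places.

-0.031 rad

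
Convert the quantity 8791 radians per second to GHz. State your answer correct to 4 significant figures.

1 radian per second = 1.59155 × 10^-10 GHz.
Thus 8791 × 1.59155 × 10^-10 ≈ 1.399 × 10^-6 GHz.

1.399 × 10^-6 gigahertz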